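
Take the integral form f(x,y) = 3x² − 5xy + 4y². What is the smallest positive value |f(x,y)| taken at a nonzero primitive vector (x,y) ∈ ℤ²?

translate: b→1 (≡-5 mod 6), so (3,-5,4)→(3,1,2)
flip: (3,1,2)→(2,-1,3)
reduced (well bottom): (2,-1,3) with a≤c, −a<b≤a
well minimum = a = 2

2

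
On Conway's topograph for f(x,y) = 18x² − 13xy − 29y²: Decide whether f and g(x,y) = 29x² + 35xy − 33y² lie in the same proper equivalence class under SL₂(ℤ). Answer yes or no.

D₁ = 2257, D₂ = 5053
discriminants differ ⇒ not SL₂(ℤ)-equivalent

no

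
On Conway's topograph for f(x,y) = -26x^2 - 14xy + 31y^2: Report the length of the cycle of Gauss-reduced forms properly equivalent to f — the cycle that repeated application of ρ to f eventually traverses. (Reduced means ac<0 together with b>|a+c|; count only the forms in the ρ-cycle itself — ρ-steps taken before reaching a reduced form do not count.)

D = 3420, ⌊√D⌋ = 58
descent: ρ → (31,14,-26)  [lands on river]
river: ρ → (-26,38,19)
river: ρ → (19,38,-26)
river: ρ → (-26,14,31)
river: ρ → (31,48,-9)
river: ρ → (-9,42,46)
river: ρ → (46,50,-5)
river: ρ → (-5,50,46)
river: ρ → (46,42,-9)
river: ρ → (-9,48,31)
ρ-cycle length = 10 (tail of 1 descent step not counted)

10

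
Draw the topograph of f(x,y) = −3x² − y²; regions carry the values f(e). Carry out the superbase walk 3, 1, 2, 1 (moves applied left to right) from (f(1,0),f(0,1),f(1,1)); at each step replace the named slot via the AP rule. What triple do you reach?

start (-3,-1,-4) = (f(1,0),f(0,1),f(1,1))
replace slot 3: 2·((-3)+(-1)) − (-4) = -4 → (-3,-1,-4)
replace slot 1: 2·((-1)+(-4)) − (-3) = -7 → (-7,-1,-4)
replace slot 2: 2·((-7)+(-4)) − (-1) = -21 → (-7,-21,-4)
replace slot 1: 2·((-21)+(-4)) − (-7) = -43 → (-43,-21,-4)

-43,-21,-4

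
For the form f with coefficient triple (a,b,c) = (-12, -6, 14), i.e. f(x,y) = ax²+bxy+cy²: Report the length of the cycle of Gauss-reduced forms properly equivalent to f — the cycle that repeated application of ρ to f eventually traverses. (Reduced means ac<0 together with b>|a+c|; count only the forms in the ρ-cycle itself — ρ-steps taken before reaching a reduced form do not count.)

D = 708, ⌊√D⌋ = 26
descent: ρ → (14,6,-12)  [lands on river]
river: ρ → (-12,18,8)
river: ρ → (8,14,-16)
river: ρ → (-16,18,6)
river: ρ → (6,18,-16)
river: ρ → (-16,14,8)
river: ρ → (8,18,-12)
river: ρ → (-12,6,14)
river: ρ → (14,22,-4)
river: ρ → (-4,26,2)
river: ρ → (2,26,-4)
river: ρ → (-4,22,14)
ρ-cycle length = 12 (tail of 1 descent step not counted)

12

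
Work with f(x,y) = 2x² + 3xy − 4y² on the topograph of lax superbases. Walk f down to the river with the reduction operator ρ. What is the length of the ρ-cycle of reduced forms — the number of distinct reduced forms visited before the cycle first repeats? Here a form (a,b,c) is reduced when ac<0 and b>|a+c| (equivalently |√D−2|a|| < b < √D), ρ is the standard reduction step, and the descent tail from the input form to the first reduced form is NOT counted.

D = 41, ⌊√D⌋ = 6
river: ρ → (-4,5,1)
river: ρ → (1,5,-4)
river: ρ → (-4,3,2)
river: ρ → (2,5,-2)
river: ρ → (-2,3,4)
river: ρ → (4,5,-1)
river: ρ → (-1,5,4)
river: ρ → (4,3,-2)
river: ρ → (-2,5,2)
river: ρ → (2,3,-4)
ρ-cycle length = 10 (tail of 0 descent steps not counted)

10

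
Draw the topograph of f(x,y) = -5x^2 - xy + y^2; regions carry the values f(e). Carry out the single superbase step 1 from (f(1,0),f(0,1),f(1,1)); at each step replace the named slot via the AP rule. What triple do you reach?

start (-5,1,-5) = (f(1,0),f(0,1),f(1,1))
replace slot 1: 2·(1+(-5)) − (-5) = -3 → (-3,1,-5)

-3,1,-5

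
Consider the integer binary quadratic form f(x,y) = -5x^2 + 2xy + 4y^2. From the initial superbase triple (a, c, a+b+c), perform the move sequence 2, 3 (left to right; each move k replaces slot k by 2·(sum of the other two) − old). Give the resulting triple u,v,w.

start (-5,4,1) = (f(1,0),f(0,1),f(1,1))
replace slot 2: 2·((-5)+1) − 4 = -12 → (-5,-12,1)
replace slot 3: 2·((-5)+(-12)) − 1 = -35 → (-5,-12,-35)

-5,-12,-35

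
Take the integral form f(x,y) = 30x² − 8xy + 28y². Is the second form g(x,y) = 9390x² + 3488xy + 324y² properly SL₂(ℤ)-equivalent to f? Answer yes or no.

D₁ = -3296, D₂ = -3296
f: flip: (30,-8,28)→(28,8,30)
f: reduced (well bottom): (28,8,30) with a≤c, −a<b≤a
g: flip: (9390,3488,324)→(324,-3488,9390)
g: translate: b→-248 (≡-3488 mod 648), so (324,-3488,9390)→(324,-248,50)
g: flip: (324,-248,50)→(50,248,324)
g: translate: b→48 (≡248 mod 100), so (50,248,324)→(50,48,28)
g: flip: (50,48,28)→(28,-48,50)
g: translate: b→8 (≡-48 mod 56), so (28,-48,50)→(28,8,30)
g: reduced (well bottom): (28,8,30) with a≤c, −a<b≤a
reduced forms (28, 8, 30) vs (28, 8, 30) ⇒ equivalent

yes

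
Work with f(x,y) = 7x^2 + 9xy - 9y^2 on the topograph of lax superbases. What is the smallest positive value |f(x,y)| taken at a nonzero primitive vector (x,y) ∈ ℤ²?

river: ρ → (-9,9,7)
river: ρ → (7,5,-11)
river: ρ → (-11,17,1)
river: ρ → (1,17,-11)
river: ρ → (-11,5,7)
river: ρ → (7,9,-9)
closes: descent 0, river 6
min |a| on river = 1

1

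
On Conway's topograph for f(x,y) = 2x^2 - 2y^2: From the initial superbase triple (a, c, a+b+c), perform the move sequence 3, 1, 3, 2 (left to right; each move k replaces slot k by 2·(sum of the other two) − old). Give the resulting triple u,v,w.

start (2,-2,0) = (f(1,0),f(0,1),f(1,1))
replace slot 3: 2·(2+(-2)) − 0 = 0 → (2,-2,0)
replace slot 1: 2·((-2)+0) − 2 = -6 → (-6,-2,0)
replace slot 3: 2·((-6)+(-2)) − 0 = -16 → (-6,-2,-16)
replace slot 2: 2·((-6)+(-16)) − (-2) = -42 → (-6,-42,-16)

-6,-42,-16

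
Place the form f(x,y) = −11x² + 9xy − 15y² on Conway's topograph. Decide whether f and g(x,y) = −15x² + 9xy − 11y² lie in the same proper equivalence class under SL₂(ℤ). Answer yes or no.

D₁ = -579, D₂ = -579
f is negative-definite; reduce −f:
−f: reduced (well bottom): (11,-9,15) with a≤c, −a<b≤a
flip sign back: reduced form of f is (-11,9,-15)
g is negative-definite; reduce −g:
−g: flip: (15,-9,11)→(11,9,15)
−g: reduced (well bottom): (11,9,15) with a≤c, −a<b≤a
flip sign back: reduced form of g is (-11,-9,-15)
reduced forms (-11, 9, -15) vs (-11, -9, -15) ⇒ inequivalent

no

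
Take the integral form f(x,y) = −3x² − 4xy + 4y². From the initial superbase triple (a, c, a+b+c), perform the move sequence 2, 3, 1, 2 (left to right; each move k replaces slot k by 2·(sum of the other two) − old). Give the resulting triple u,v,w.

start (-3,4,-3) = (f(1,0),f(0,1),f(1,1))
replace slot 2: 2·((-3)+(-3)) − 4 = -16 → (-3,-16,-3)
replace slot 3: 2·((-3)+(-16)) − (-3) = -35 → (-3,-16,-35)
replace slot 1: 2·((-16)+(-35)) − (-3) = -99 → (-99,-16,-35)
replace slot 2: 2·((-99)+(-35)) − (-16) = -252 → (-99,-252,-35)

-99,-252,-35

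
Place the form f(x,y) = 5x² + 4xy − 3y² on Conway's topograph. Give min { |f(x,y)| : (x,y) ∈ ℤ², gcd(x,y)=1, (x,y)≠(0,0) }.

river: ρ → (-3,8,1)
river: ρ → (1,8,-3)
river: ρ → (-3,4,5)
river: ρ → (5,6,-2)
river: ρ → (-2,6,5)
river: ρ → (5,4,-3)
closes: descent 0, river 6
min |a| on river = 1

1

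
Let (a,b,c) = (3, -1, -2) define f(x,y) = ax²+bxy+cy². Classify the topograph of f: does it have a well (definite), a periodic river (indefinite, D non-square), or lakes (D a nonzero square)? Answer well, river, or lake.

D = b²−4ac = (-1)² − 4·3·(-2) = 25
D = 5² is a perfect square ⇒ form factors over ℤ ⇒ lakes

lake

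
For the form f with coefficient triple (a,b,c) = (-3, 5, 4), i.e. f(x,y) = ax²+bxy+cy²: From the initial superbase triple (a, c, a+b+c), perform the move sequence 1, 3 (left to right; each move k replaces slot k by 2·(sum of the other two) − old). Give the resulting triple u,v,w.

start (-3,4,6) = (f(1,0),f(0,1),f(1,1))
replace slot 1: 2·(4+6) − (-3) = 23 → (23,4,6)
replace slot 3: 2·(23+4) − 6 = 48 → (23,4,48)

23,4,48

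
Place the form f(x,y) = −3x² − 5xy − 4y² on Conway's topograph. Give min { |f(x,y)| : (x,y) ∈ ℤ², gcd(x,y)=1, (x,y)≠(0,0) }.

translate: b→-1 (≡5 mod 6), so (3,5,4)→(3,-1,2)
flip: (3,-1,2)→(2,1,3)
reduced (well bottom): (2,1,3) with a≤c, −a<b≤a
well minimum |f| = |-2| = 2 (negative-definite)

2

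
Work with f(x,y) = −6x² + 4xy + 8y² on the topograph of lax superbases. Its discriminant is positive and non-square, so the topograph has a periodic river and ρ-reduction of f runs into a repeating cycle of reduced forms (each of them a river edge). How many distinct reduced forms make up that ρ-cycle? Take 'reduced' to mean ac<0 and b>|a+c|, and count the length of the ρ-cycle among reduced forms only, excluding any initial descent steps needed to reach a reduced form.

D = 208, ⌊√D⌋ = 14
river: ρ → (8,12,-2)
river: ρ → (-2,12,8)
river: ρ → (8,4,-6)
river: ρ → (-6,8,6)
river: ρ → (6,4,-8)
river: ρ → (-8,12,2)
river: ρ → (2,12,-8)
river: ρ → (-8,4,6)
river: ρ → (6,8,-6)
river: ρ → (-6,4,8)
ρ-cycle length = 10 (tail of 0 descent steps not counted)

10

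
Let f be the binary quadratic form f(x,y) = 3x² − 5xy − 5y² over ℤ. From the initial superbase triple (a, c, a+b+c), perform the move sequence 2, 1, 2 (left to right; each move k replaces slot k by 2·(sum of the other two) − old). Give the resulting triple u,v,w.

start (3,-5,-7) = (f(1,0),f(0,1),f(1,1))
replace slot 2: 2·(3+(-7)) − (-5) = -3 → (3,-3,-7)
replace slot 1: 2·((-3)+(-7)) − 3 = -23 → (-23,-3,-7)
replace slot 2: 2·((-23)+(-7)) − (-3) = -57 → (-23,-57,-7)

-23,-57,-7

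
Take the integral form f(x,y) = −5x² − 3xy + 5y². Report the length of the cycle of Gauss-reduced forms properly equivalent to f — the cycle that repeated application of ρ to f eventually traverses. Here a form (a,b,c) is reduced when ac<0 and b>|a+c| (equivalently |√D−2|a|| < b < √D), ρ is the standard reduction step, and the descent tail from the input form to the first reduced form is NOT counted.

D = 109, ⌊√D⌋ = 10
descent: ρ → (5,3,-5)  [lands on river]
river: ρ → (-5,7,3)
river: ρ → (3,5,-7)
river: ρ → (-7,9,1)
river: ρ → (1,9,-7)
river: ρ → (-7,5,3)
river: ρ → (3,7,-5)
river: ρ → (-5,3,5)
river: ρ → (5,7,-3)
river: ρ → (-3,5,7)
river: ρ → (7,9,-1)
river: ρ → (-1,9,7)
river: ρ → (7,5,-3)
river: ρ → (-3,7,5)
ρ-cycle length = 14 (tail of 1 descent step not counted)

14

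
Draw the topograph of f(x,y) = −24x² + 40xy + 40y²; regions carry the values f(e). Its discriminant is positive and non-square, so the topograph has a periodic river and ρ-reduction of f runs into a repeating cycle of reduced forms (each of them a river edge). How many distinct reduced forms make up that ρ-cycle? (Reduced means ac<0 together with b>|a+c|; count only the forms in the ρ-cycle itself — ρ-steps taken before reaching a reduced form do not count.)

D = 5440, ⌊√D⌋ = 73
river: ρ → (40,40,-24)
river: ρ → (-24,56,24)
river: ρ → (24,40,-40)
river: ρ → (-40,40,24)
river: ρ → (24,56,-24)
river: ρ → (-24,40,40)
ρ-cycle length = 6 (tail of 0 descent steps not counted)

6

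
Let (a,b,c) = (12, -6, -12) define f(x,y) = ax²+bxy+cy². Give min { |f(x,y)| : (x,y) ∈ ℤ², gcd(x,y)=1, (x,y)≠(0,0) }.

descent: ρ → (-12,6,12)  [lands on river]
river: ρ → (12,18,-6)
river: ρ → (-6,18,12)
river: ρ → (12,6,-12)
river: ρ → (-12,18,6)
river: ρ → (6,18,-12)
closes: descent 1, river 6
min |a| on river = 6

6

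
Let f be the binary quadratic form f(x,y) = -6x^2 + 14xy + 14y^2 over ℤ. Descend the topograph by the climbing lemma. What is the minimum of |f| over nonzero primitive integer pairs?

river: ρ → (14,14,-6)
river: ρ → (-6,22,2)
river: ρ → (2,22,-6)
river: ρ → (-6,14,14)
closes: descent 0, river 4
min |a| on river = 2

2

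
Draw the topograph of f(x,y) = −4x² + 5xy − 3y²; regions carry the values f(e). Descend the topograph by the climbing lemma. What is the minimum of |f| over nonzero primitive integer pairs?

translate: b→3 (≡-5 mod 8), so (4,-5,3)→(4,3,2)
flip: (4,3,2)→(2,-3,4)
translate: b→1 (≡-3 mod 4), so (2,-3,4)→(2,1,3)
reduced (well bottom): (2,1,3) with a≤c, −a<b≤a
well minimum |f| = |-2| = 2 (negative-definite)

2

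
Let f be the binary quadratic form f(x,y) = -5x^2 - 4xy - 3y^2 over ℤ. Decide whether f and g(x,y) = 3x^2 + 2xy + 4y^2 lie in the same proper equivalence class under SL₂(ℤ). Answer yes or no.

D₁ = -44, D₂ = -44
f is negative-definite; reduce −f:
−f: flip: (5,4,3)→(3,-4,5)
−f: translate: b→2 (≡-4 mod 6), so (3,-4,5)→(3,2,4)
−f: reduced (well bottom): (3,2,4) with a≤c, −a<b≤a
flip sign back: reduced form of f is (-3,-2,-4)
g: reduced (well bottom): (3,2,4) with a≤c, −a<b≤a
reduced forms (-3, -2, -4) vs (3, 2, 4) ⇒ inequivalent

no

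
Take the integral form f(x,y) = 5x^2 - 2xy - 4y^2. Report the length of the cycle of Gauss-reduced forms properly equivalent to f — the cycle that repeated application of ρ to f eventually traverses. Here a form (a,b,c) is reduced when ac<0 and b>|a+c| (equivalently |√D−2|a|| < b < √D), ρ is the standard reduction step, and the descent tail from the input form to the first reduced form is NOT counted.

D = 84, ⌊√D⌋ = 9
descent: ρ → (-4,2,5)  [lands on river]
river: ρ → (5,8,-1)
river: ρ → (-1,8,5)
river: ρ → (5,2,-4)
river: ρ → (-4,6,3)
river: ρ → (3,6,-4)
ρ-cycle length = 6 (tail of 1 descent step not counted)

6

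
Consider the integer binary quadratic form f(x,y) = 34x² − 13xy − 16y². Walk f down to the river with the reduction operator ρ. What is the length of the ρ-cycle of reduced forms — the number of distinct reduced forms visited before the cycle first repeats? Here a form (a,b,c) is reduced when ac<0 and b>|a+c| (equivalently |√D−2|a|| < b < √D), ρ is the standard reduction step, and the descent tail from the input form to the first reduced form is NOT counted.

D = 2345, ⌊√D⌋ = 48
descent: ρ → (-16,45,5)  [lands on river]
river: ρ → (5,45,-16)
river: ρ → (-16,19,31)
river: ρ → (31,43,-4)
river: ρ → (-4,45,20)
river: ρ → (20,35,-14)
river: ρ → (-14,21,34)
river: ρ → (34,47,-1)
river: ρ → (-1,47,34)
river: ρ → (34,21,-14)
river: ρ → (-14,35,20)
river: ρ → (20,45,-4)
river: ρ → (-4,43,31)
river: ρ → (31,19,-16)
ρ-cycle length = 14 (tail of 1 descent step not counted)

14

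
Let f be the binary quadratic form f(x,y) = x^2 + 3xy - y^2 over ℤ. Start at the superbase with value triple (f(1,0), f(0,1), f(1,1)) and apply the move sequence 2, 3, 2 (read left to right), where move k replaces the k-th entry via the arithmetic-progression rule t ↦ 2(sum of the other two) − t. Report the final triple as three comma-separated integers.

start (1,-1,3) = (f(1,0),f(0,1),f(1,1))
replace slot 2: 2·(1+3) − (-1) = 9 → (1,9,3)
replace slot 3: 2·(1+9) − 3 = 17 → (1,9,17)
replace slot 2: 2·(1+17) − 9 = 27 → (1,27,17)

1,27,17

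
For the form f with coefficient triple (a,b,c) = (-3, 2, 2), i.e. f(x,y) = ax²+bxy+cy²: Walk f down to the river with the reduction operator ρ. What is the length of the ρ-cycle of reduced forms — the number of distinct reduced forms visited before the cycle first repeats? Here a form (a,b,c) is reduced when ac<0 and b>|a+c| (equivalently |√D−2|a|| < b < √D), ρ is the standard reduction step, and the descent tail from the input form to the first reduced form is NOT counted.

D = 28, ⌊√D⌋ = 5
river: ρ → (2,2,-3)
river: ρ → (-3,4,1)
river: ρ → (1,4,-3)
river: ρ → (-3,2,2)
ρ-cycle length = 4 (tail of 0 descent steps not counted)

4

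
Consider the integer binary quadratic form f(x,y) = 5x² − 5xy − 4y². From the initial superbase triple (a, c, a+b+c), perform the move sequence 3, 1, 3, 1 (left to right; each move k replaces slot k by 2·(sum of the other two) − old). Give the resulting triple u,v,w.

start (5,-4,-4) = (f(1,0),f(0,1),f(1,1))
replace slot 3: 2·(5+(-4)) − (-4) = 6 → (5,-4,6)
replace slot 1: 2·((-4)+6) − 5 = -1 → (-1,-4,6)
replace slot 3: 2·((-1)+(-4)) − 6 = -16 → (-1,-4,-16)
replace slot 1: 2·((-4)+(-16)) − (-1) = -39 → (-39,-4,-16)

-39,-4,-16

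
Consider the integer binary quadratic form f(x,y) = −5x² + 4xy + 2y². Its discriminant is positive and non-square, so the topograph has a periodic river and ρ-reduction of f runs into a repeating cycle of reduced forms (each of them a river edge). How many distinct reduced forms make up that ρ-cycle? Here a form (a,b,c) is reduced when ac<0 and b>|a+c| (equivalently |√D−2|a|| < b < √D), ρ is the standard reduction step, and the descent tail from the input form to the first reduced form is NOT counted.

D = 56, ⌊√D⌋ = 7
river: ρ → (2,4,-5)
river: ρ → (-5,6,1)
river: ρ → (1,6,-5)
river: ρ → (-5,4,2)
ρ-cycle length = 4 (tail of 0 descent steps not counted)

4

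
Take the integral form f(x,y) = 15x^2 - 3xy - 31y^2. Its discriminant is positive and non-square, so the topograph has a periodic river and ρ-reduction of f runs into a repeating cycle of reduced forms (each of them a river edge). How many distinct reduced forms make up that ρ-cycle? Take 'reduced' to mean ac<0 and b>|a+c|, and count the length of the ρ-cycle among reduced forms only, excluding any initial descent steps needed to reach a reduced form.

D = 1869, ⌊√D⌋ = 43
descent: ρ → (-31,3,15)
descent: ρ → (15,27,-19)  [lands on river]
river: ρ → (-19,11,23)
river: ρ → (23,35,-7)
river: ρ → (-7,35,23)
river: ρ → (23,11,-19)
river: ρ → (-19,27,15)
river: ρ → (15,33,-13)
river: ρ → (-13,19,29)
river: ρ → (29,39,-3)
river: ρ → (-3,39,29)
river: ρ → (29,19,-13)
river: ρ → (-13,33,15)
ρ-cycle length = 12 (tail of 2 descent steps not counted)

12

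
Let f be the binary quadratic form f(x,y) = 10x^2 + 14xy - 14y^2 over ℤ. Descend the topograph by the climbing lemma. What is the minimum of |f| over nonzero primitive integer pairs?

river: ρ → (-14,14,10)
river: ρ → (10,26,-2)
river: ρ → (-2,26,10)
river: ρ → (10,14,-14)
closes: descent 0, river 4
min |a| on river = 2

2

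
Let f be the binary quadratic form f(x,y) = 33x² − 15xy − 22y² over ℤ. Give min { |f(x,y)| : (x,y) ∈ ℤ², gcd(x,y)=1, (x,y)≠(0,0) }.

descent: ρ → (-22,15,33)  [lands on river]
river: ρ → (33,51,-4)
river: ρ → (-4,53,20)
river: ρ → (20,27,-30)
river: ρ → (-30,33,17)
river: ρ → (17,35,-28)
river: ρ → (-28,21,24)
river: ρ → (24,27,-25)
river: ρ → (-25,23,26)
river: ρ → (26,29,-22)
closes: descent 1, river 10
min |a| on river = 4

4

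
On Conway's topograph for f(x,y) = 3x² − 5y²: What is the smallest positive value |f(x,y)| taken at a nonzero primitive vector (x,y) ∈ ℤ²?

descent: ρ → (-5,0,3)
descent: ρ → (3,6,-2)  [lands on river]
river: ρ → (-2,6,3)
closes: descent 2, river 2
min |a| on river = 2

2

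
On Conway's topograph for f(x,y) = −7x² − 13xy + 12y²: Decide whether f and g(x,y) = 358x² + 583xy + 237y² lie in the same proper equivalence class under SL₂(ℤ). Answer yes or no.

D₁ = 505, D₂ = 505
river cycle of f (length 8): (12, 13, -7), (-7, 15, 10), (10, 5, -12), (-12, 19, 3), (3, 17, -18), (-18, 19, 2), (2, 21, -8), (-8, 11, 12)
river cycle of g (length 8): (12, 13, -7), (-7, 15, 10), (10, 5, -12), (-12, 19, 3), (3, 17, -18), (-18, 19, 2), (2, 21, -8), (-8, 11, 12)
cycles coincide ⇒ equivalent

yes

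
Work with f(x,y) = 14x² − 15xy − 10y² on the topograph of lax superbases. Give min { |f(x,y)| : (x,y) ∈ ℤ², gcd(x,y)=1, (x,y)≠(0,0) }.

descent: ρ → (-10,15,14)  [lands on river]
river: ρ → (14,13,-11)
river: ρ → (-11,9,16)
river: ρ → (16,23,-4)
river: ρ → (-4,25,10)
river: ρ → (10,15,-14)
river: ρ → (-14,13,11)
river: ρ → (11,9,-16)
river: ρ → (-16,23,4)
river: ρ → (4,25,-10)
closes: descent 1, river 10
min |a| on river = 4

4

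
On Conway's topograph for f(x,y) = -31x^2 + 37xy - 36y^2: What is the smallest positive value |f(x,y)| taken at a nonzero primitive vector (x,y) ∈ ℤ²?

translate: b→25 (≡-37 mod 62), so (31,-37,36)→(31,25,30)
flip: (31,25,30)→(30,-25,31)
reduced (well bottom): (30,-25,31) with a≤c, −a<b≤a
well minimum |f| = |-30| = 30 (negative-definite)

30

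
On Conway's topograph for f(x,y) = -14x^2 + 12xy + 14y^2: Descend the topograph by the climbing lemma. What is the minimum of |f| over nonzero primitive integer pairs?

river: ρ → (14,16,-12)
river: ρ → (-12,8,18)
river: ρ → (18,28,-2)
river: ρ → (-2,28,18)
river: ρ → (18,8,-12)
river: ρ → (-12,16,14)
river: ρ → (14,12,-14)
river: ρ → (-14,16,12)
river: ρ → (12,8,-18)
river: ρ → (-18,28,2)
river: ρ → (2,28,-18)
river: ρ → (-18,8,12)
river: ρ → (12,16,-14)
river: ρ → (-14,12,14)
closes: descent 0, river 14
min |a| on river = 2

2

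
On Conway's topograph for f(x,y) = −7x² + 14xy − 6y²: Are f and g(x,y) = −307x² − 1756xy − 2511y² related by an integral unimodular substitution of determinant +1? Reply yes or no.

D₁ = 28, D₂ = 28
river cycle of f (length 4): (1, 4, -3), (-3, 2, 2), (2, 2, -3), (-3, 4, 1)
river cycle of g (length 4): (1, 4, -3), (-3, 2, 2), (2, 2, -3), (-3, 4, 1)
cycles coincide ⇒ equivalent

yes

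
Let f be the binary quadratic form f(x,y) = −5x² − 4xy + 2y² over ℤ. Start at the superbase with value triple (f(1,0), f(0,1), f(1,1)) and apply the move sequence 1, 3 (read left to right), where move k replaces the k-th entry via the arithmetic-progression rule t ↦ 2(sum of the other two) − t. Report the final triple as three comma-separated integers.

start (-5,2,-7) = (f(1,0),f(0,1),f(1,1))
replace slot 1: 2·(2+(-7)) − (-5) = -5 → (-5,2,-7)
replace slot 3: 2·((-5)+2) − (-7) = 1 → (-5,2,1)

-5,2,1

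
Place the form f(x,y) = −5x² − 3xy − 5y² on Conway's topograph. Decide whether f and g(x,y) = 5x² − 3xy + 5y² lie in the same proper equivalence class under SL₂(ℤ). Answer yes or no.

D₁ = -91, D₂ = -91
f is negative-definite; reduce −f:
−f: reduced (well bottom): (5,3,5) with a≤c, −a<b≤a
flip sign back: reduced form of f is (-5,-3,-5)
g: flip: (5,-3,5)→(5,3,5)
g: reduced (well bottom): (5,3,5) with a≤c, −a<b≤a
reduced forms (-5, -3, -5) vs (5, 3, 5) ⇒ inequivalent

no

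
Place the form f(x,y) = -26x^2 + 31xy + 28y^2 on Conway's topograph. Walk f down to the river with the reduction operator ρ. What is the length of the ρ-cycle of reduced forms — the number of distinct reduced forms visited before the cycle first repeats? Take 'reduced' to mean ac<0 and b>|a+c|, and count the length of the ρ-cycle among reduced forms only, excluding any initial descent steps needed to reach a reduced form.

D = 3873, ⌊√D⌋ = 62
river: ρ → (28,25,-29)
river: ρ → (-29,33,24)
river: ρ → (24,15,-38)
river: ρ → (-38,61,1)
river: ρ → (1,61,-38)
river: ρ → (-38,15,24)
river: ρ → (24,33,-29)
river: ρ → (-29,25,28)
river: ρ → (28,31,-26)
river: ρ → (-26,21,33)
river: ρ → (33,45,-14)
river: ρ → (-14,39,42)
river: ρ → (42,45,-11)
river: ρ → (-11,43,46)
river: ρ → (46,49,-8)
river: ρ → (-8,47,52)
river: ρ → (52,57,-3)
river: ρ → (-3,57,52)
river: ρ → (52,47,-8)
river: ρ → (-8,49,46)
river: ρ → (46,43,-11)
river: ρ → (-11,45,42)
river: ρ → (42,39,-14)
river: ρ → (-14,45,33)
river: ρ → (33,21,-26)
river: ρ → (-26,31,28)
ρ-cycle length = 26 (tail of 0 descent steps not counted)

26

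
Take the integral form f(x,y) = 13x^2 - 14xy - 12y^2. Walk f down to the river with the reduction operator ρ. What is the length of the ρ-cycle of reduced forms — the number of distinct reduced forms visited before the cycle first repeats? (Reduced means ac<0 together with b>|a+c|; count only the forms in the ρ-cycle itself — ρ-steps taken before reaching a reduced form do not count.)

D = 820, ⌊√D⌋ = 28
descent: ρ → (-12,14,13)  [lands on river]
river: ρ → (13,12,-13)
river: ρ → (-13,14,12)
river: ρ → (12,10,-15)
river: ρ → (-15,20,7)
river: ρ → (7,22,-12)
river: ρ → (-12,26,3)
river: ρ → (3,28,-3)
river: ρ → (-3,26,12)
river: ρ → (12,22,-7)
river: ρ → (-7,20,15)
river: ρ → (15,10,-12)
ρ-cycle length = 12 (tail of 1 descent step not counted)

12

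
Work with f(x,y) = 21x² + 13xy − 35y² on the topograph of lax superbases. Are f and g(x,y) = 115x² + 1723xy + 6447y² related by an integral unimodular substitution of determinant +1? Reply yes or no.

D₁ = 3109, D₂ = 3109
river cycle of f (length 62): (21, 55, -1), (-1, 55, 21), (21, 29, -27), (-27, 25, 23), (23, 21, -29), (-29, 37, 15), (15, 53, -5), (-5, 47, 45), (45, 43, -7), (-7, 55, 3), … (52 more)
river cycle of g (length 62): (21, 55, -1), (-1, 55, 21), (21, 29, -27), (-27, 25, 23), (23, 21, -29), (-29, 37, 15), (15, 53, -5), (-5, 47, 45), (45, 43, -7), (-7, 55, 3), … (52 more)
cycles coincide ⇒ equivalent

yes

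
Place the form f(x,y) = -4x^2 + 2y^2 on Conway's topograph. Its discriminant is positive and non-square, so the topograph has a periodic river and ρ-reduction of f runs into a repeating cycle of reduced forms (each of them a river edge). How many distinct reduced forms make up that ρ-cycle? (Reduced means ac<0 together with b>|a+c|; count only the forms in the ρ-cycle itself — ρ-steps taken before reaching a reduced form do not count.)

D = 32, ⌊√D⌋ = 5
descent: ρ → (2,4,-2)  [lands on river]
river: ρ → (-2,4,2)
ρ-cycle length = 2 (tail of 1 descent step not counted)

2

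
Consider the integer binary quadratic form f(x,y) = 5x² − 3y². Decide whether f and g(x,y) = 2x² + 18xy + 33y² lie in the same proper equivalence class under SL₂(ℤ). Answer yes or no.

D₁ = 60, D₂ = 60
river cycle of f (length 2): (-3, 6, 2), (2, 6, -3)
river cycle of g (length 2): (2, 6, -3), (-3, 6, 2)
cycles coincide ⇒ equivalent

yes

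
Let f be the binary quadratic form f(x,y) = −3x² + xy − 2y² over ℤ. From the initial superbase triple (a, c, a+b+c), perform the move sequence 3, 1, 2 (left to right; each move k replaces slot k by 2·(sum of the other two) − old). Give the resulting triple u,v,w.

start (-3,-2,-4) = (f(1,0),f(0,1),f(1,1))
replace slot 3: 2·((-3)+(-2)) − (-4) = -6 → (-3,-2,-6)
replace slot 1: 2·((-2)+(-6)) − (-3) = -13 → (-13,-2,-6)
replace slot 2: 2·((-13)+(-6)) − (-2) = -36 → (-13,-36,-6)

-13,-36,-6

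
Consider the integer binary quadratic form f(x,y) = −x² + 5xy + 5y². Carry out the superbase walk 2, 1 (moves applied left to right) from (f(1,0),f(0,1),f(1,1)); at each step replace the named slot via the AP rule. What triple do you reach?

start (-1,5,9) = (f(1,0),f(0,1),f(1,1))
replace slot 2: 2·((-1)+9) − 5 = 11 → (-1,11,9)
replace slot 1: 2·(11+9) − (-1) = 41 → (41,11,9)

41,11,9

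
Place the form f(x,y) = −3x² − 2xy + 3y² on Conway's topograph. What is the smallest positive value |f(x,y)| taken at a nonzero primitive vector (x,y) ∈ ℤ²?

descent: ρ → (3,2,-3)  [lands on river]
river: ρ → (-3,4,2)
river: ρ → (2,4,-3)
river: ρ → (-3,2,3)
river: ρ → (3,4,-2)
river: ρ → (-2,4,3)
closes: descent 1, river 6
min |a| on river = 2

2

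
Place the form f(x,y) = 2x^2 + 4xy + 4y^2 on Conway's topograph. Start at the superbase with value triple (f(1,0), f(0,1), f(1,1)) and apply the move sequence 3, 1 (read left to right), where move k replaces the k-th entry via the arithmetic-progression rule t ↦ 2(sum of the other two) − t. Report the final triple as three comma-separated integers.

start (2,4,10) = (f(1,0),f(0,1),f(1,1))
replace slot 3: 2·(2+4) − 10 = 2 → (2,4,2)
replace slot 1: 2·(4+2) − 2 = 10 → (10,4,2)

10,4,2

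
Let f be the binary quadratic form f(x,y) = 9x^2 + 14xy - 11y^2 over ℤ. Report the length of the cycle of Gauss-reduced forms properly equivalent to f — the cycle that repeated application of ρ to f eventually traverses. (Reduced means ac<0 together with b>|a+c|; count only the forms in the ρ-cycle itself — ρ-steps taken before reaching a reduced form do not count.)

D = 592, ⌊√D⌋ = 24
river: ρ → (-11,8,12)
river: ρ → (12,16,-7)
river: ρ → (-7,12,16)
river: ρ → (16,20,-3)
river: ρ → (-3,22,9)
river: ρ → (9,14,-11)
ρ-cycle length = 6 (tail of 0 descent steps not counted)

6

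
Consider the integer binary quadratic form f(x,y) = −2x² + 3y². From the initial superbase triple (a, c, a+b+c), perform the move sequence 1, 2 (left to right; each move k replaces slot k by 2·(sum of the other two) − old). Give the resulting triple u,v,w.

start (-2,3,1) = (f(1,0),f(0,1),f(1,1))
replace slot 1: 2·(3+1) − (-2) = 10 → (10,3,1)
replace slot 2: 2·(10+1) − 3 = 19 → (10,19,1)

10,19,1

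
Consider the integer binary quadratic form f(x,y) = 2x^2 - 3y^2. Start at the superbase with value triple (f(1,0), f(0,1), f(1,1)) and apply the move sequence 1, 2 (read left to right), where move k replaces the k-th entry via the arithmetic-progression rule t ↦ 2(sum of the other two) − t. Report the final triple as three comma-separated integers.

start (2,-3,-1) = (f(1,0),f(0,1),f(1,1))
replace slot 1: 2·((-3)+(-1)) − 2 = -10 → (-10,-3,-1)
replace slot 2: 2·((-10)+(-1)) − (-3) = -19 → (-10,-19,-1)

-10,-19,-1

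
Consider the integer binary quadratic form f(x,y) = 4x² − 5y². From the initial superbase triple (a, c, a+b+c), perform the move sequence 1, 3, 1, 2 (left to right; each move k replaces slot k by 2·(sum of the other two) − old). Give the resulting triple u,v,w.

start (4,-5,-1) = (f(1,0),f(0,1),f(1,1))
replace slot 1: 2·((-5)+(-1)) − 4 = -16 → (-16,-5,-1)
replace slot 3: 2·((-16)+(-5)) − (-1) = -41 → (-16,-5,-41)
replace slot 1: 2·((-5)+(-41)) − (-16) = -76 → (-76,-5,-41)
replace slot 2: 2·((-76)+(-41)) − (-5) = -229 → (-76,-229,-41)

-76,-229,-41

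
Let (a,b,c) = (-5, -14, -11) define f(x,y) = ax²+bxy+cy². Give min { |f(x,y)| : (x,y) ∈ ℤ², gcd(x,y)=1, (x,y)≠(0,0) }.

translate: b→4 (≡14 mod 10), so (5,14,11)→(5,4,2)
flip: (5,4,2)→(2,-4,5)
translate: b→0 (≡-4 mod 4), so (2,-4,5)→(2,0,3)
reduced (well bottom): (2,0,3) with a≤c, −a<b≤a
well minimum |f| = |-2| = 2 (negative-definite)

2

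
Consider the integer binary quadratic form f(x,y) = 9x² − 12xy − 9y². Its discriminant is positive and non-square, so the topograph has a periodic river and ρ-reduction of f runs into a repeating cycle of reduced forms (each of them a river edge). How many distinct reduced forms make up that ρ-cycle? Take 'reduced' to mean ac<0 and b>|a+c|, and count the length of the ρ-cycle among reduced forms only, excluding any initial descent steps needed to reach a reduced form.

D = 468, ⌊√D⌋ = 21
descent: ρ → (-9,12,9)  [lands on river]
river: ρ → (9,6,-12)
river: ρ → (-12,18,3)
river: ρ → (3,18,-12)
river: ρ → (-12,6,9)
river: ρ → (9,12,-9)
river: ρ → (-9,6,12)
river: ρ → (12,18,-3)
river: ρ → (-3,18,12)
river: ρ → (12,6,-9)
ρ-cycle length = 10 (tail of 1 descent step not counted)

10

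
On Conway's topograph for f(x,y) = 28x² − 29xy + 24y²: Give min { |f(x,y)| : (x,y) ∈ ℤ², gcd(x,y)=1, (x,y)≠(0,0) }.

translate: b→27 (≡-29 mod 56), so (28,-29,24)→(28,27,23)
flip: (28,27,23)→(23,-27,28)
translate: b→19 (≡-27 mod 46), so (23,-27,28)→(23,19,24)
reduced (well bottom): (23,19,24) with a≤c, −a<b≤a
well minimum = a = 23

23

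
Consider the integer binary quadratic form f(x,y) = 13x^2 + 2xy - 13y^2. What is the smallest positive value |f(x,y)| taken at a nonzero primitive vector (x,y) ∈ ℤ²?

river: ρ → (-13,24,2)
river: ρ → (2,24,-13)
river: ρ → (-13,2,13)
river: ρ → (13,24,-2)
river: ρ → (-2,24,13)
river: ρ → (13,2,-13)
closes: descent 0, river 6
min |a| on river = 2

2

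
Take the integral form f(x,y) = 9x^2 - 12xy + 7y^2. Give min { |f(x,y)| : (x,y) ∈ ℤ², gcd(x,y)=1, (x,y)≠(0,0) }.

translate: b→6 (≡-12 mod 18), so (9,-12,7)→(9,6,4)
flip: (9,6,4)→(4,-6,9)
translate: b→2 (≡-6 mod 8), so (4,-6,9)→(4,2,7)
reduced (well bottom): (4,2,7) with a≤c, −a<b≤a
well minimum = a = 4

4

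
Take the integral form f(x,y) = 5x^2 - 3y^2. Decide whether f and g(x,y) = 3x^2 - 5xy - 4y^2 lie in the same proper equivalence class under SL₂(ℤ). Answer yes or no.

D₁ = 60, D₂ = 73
discriminants differ ⇒ not SL₂(ℤ)-equivalent

no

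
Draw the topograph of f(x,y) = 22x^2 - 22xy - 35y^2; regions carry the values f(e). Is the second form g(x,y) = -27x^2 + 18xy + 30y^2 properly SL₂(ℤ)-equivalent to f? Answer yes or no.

D₁ = 3564, D₂ = 3564
river cycle of f (length 8): (-35, 22, 22), (22, 22, -35), (-35, 48, 9), (9, 42, -50), (-50, 58, 1), (1, 58, -50), (-50, 42, 9), (9, 48, -35)
river cycle of g (length 4): (30, 42, -15), (-15, 48, 21), (21, 36, -27), (-27, 18, 30)
cycles differ ⇒ inequivalent

no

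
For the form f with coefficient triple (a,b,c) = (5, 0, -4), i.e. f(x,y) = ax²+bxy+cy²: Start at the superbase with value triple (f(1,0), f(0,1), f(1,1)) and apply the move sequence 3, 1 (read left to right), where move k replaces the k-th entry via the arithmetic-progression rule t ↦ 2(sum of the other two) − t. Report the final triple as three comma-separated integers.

start (5,-4,1) = (f(1,0),f(0,1),f(1,1))
replace slot 3: 2·(5+(-4)) − 1 = 1 → (5,-4,1)
replace slot 1: 2·((-4)+1) − 5 = -11 → (-11,-4,1)

-11,-4,1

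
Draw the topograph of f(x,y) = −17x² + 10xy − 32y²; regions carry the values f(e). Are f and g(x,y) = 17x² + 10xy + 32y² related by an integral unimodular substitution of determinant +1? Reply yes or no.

D₁ = -2076, D₂ = -2076
f is negative-definite; reduce −f:
−f: reduced (well bottom): (17,-10,32) with a≤c, −a<b≤a
flip sign back: reduced form of f is (-17,10,-32)
g: reduced (well bottom): (17,10,32) with a≤c, −a<b≤a
reduced forms (-17, 10, -32) vs (17, 10, 32) ⇒ inequivalent

no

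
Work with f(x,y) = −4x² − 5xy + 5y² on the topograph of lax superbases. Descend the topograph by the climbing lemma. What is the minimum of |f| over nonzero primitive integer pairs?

descent: ρ → (5,5,-4)  [lands on river]
river: ρ → (-4,3,6)
river: ρ → (6,9,-1)
river: ρ → (-1,9,6)
river: ρ → (6,3,-4)
river: ρ → (-4,5,5)
closes: descent 1, river 6
min |a| on river = 1

1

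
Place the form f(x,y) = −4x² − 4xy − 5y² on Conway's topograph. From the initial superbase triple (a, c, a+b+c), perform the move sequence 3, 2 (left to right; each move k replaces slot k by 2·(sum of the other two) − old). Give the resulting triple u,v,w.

start (-4,-5,-13) = (f(1,0),f(0,1),f(1,1))
replace slot 3: 2·((-4)+(-5)) − (-13) = -5 → (-4,-5,-5)
replace slot 2: 2·((-4)+(-5)) − (-5) = -13 → (-4,-13,-5)

-4,-13,-5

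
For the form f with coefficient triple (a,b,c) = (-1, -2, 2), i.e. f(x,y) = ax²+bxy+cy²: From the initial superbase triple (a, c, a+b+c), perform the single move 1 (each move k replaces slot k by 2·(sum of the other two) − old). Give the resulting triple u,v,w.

start (-1,2,-1) = (f(1,0),f(0,1),f(1,1))
replace slot 1: 2·(2+(-1)) − (-1) = 3 → (3,2,-1)

3,2,-1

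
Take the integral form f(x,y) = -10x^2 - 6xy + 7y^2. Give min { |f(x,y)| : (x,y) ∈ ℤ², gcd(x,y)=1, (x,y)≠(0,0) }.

descent: ρ → (7,6,-10)  [lands on river]
river: ρ → (-10,14,3)
river: ρ → (3,16,-5)
river: ρ → (-5,14,6)
river: ρ → (6,10,-9)
river: ρ → (-9,8,7)
closes: descent 1, river 6
min |a| on river = 3

3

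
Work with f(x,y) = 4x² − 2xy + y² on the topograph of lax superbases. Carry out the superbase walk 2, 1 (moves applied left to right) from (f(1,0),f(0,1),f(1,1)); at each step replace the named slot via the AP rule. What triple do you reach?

start (4,1,3) = (f(1,0),f(0,1),f(1,1))
replace slot 2: 2·(4+3) − 1 = 13 → (4,13,3)
replace slot 1: 2·(13+3) − 4 = 28 → (28,13,3)

28,13,3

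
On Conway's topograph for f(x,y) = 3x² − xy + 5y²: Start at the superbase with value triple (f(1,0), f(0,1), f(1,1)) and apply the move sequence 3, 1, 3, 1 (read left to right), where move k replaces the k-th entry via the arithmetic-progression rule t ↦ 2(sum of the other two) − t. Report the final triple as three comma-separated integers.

start (3,5,7) = (f(1,0),f(0,1),f(1,1))
replace slot 3: 2·(3+5) − 7 = 9 → (3,5,9)
replace slot 1: 2·(5+9) − 3 = 25 → (25,5,9)
replace slot 3: 2·(25+5) − 9 = 51 → (25,5,51)
replace slot 1: 2·(5+51) − 25 = 87 → (87,5,51)

87,5,51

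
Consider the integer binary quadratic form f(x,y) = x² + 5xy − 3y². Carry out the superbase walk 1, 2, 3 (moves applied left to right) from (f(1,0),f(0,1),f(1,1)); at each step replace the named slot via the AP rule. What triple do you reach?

start (1,-3,3) = (f(1,0),f(0,1),f(1,1))
replace slot 1: 2·((-3)+3) − 1 = -1 → (-1,-3,3)
replace slot 2: 2·((-1)+3) − (-3) = 7 → (-1,7,3)
replace slot 3: 2·((-1)+7) − 3 = 9 → (-1,7,9)

-1,7,9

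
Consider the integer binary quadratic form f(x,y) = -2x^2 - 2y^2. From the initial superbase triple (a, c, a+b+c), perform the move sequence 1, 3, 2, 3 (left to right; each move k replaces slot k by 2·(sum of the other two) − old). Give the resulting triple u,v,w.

start (-2,-2,-4) = (f(1,0),f(0,1),f(1,1))
replace slot 1: 2·((-2)+(-4)) − (-2) = -10 → (-10,-2,-4)
replace slot 3: 2·((-10)+(-2)) − (-4) = -20 → (-10,-2,-20)
replace slot 2: 2·((-10)+(-20)) − (-2) = -58 → (-10,-58,-20)
replace slot 3: 2·((-10)+(-58)) − (-20) = -116 → (-10,-58,-116)

-10,-58,-116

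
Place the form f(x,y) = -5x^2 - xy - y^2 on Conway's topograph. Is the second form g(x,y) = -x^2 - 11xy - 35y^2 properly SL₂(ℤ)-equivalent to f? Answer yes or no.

D₁ = -19, D₂ = -19
f is negative-definite; reduce −f:
−f: flip: (5,1,1)→(1,-1,5)
−f: translate: b→1 (≡-1 mod 2), so (1,-1,5)→(1,1,5)
−f: reduced (well bottom): (1,1,5) with a≤c, −a<b≤a
flip sign back: reduced form of f is (-1,-1,-5)
g is negative-definite; reduce −g:
−g: translate: b→1 (≡11 mod 2), so (1,11,35)→(1,1,5)
−g: reduced (well bottom): (1,1,5) with a≤c, −a<b≤a
flip sign back: reduced form of g is (-1,-1,-5)
reduced forms (-1, -1, -5) vs (-1, -1, -5) ⇒ equivalent

yes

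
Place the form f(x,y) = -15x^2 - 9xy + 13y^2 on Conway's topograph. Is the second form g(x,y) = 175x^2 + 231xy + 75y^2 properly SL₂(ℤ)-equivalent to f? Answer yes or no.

D₁ = 861, D₂ = 861
river cycle of f (length 8): (13, 9, -15), (-15, 21, 7), (7, 21, -15), (-15, 9, 13), (13, 17, -11), (-11, 27, 3), (3, 27, -11), (-11, 17, 13)
river cycle of g (length 8): (13, 9, -15), (-15, 21, 7), (7, 21, -15), (-15, 9, 13), (13, 17, -11), (-11, 27, 3), (3, 27, -11), (-11, 17, 13)
cycles coincide ⇒ equivalent

yes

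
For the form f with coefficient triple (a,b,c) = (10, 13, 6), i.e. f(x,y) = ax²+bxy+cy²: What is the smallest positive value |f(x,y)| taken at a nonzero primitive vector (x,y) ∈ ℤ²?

translate: b→-7 (≡13 mod 20), so (10,13,6)→(10,-7,3)
flip: (10,-7,3)→(3,7,10)
translate: b→1 (≡7 mod 6), so (3,7,10)→(3,1,6)
reduced (well bottom): (3,1,6) with a≤c, −a<b≤a
well minimum = a = 3

3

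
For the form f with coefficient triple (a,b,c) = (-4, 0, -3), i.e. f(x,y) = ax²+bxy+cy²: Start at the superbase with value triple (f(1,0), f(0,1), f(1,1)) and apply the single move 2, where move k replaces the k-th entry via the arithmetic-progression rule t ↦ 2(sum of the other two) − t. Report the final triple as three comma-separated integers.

start (-4,-3,-7) = (f(1,0),f(0,1),f(1,1))
replace slot 2: 2·((-4)+(-7)) − (-3) = -19 → (-4,-19,-7)

-4,-19,-7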